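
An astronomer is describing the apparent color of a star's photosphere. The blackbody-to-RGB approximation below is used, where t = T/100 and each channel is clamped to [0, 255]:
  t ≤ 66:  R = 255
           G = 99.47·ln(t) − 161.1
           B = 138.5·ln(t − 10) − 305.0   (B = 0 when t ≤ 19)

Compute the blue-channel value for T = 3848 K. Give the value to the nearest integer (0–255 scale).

t = 3848/100 = 38.48; the t ≤ 66 branch applies.
B = 138.5·ln(38.48 − 10) − 305.0 = 138.5·ln 28.48 − 305.0 = 138.5·3.3492 − 305.0 = 158.864.
Rounded: 159.

159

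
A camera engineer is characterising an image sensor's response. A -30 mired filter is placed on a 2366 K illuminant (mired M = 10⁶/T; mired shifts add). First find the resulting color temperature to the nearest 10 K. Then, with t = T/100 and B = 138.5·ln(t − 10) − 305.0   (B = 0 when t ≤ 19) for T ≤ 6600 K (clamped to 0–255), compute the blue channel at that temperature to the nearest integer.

M_in = 10⁶/2366 = 422.65; M_out = 422.65 + (-30) = 392.65.
T_out = 10⁶/392.65 = 2546.8 K → 2550 K; t = 25.5.
B = 138.5·ln(25.5 − 10) − 305.0 = 138.5·ln 15.5 − 305.0 = 138.5·2.7408 − 305.0 = 74.606.
Rounded: 75.

75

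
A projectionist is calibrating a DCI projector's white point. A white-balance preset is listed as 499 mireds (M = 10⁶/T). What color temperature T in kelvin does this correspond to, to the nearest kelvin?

2004 K

T = 10⁶ / 499 = 2004.01 K → 2004 K.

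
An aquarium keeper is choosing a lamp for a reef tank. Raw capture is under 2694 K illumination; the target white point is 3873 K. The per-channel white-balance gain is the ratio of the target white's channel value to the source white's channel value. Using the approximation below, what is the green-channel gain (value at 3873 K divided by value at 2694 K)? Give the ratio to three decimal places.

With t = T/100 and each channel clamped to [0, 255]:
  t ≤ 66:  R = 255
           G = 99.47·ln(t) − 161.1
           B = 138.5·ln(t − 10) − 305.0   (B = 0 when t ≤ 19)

At 2694 K (t = 26.94):
  G = 99.47·ln 26.94 − 161.1 = 99.47·3.2936 − 161.1 = 166.516.
At 3873 K (t = 38.73):
  G = 99.47·ln 38.73 − 161.1 = 99.47·3.6566 − 161.1 = 202.623.
Gain = 202.623 / 166.516 = 1.2168 → 1.217.

1.217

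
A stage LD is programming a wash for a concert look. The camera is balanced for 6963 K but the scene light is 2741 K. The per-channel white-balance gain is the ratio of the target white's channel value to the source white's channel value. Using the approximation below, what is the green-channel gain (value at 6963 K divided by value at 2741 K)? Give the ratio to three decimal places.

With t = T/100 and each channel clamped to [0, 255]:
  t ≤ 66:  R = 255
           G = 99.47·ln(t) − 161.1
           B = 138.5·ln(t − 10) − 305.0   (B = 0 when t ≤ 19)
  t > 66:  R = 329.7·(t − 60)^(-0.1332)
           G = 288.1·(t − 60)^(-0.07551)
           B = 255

1.443

At 2741 K (t = 27.41):
  G = 99.47·ln 27.41 − 161.1 = 99.47·3.3109 − 161.1 = 168.236.
At 6963 K (t = 69.63):
  G = 288.1·(69.63 − 60)^(-0.07551) = 288.1·9.63^(-0.07551) = 288.1·0.84280 = 242.812.
Gain = 242.812 / 168.236 = 1.4433 → 1.443.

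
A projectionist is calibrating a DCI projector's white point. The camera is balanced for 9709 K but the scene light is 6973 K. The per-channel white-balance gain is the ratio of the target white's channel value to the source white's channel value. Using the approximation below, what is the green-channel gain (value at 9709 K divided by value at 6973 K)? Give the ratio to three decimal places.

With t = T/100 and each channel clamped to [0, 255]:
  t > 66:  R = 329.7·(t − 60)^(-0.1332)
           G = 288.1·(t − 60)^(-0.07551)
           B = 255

0.904

At 6973 K (t = 69.73):
  G = 288.1·(69.73 − 60)^(-0.07551) = 288.1·9.73^(-0.07551) = 288.1·0.84215 = 242.622.
At 9709 K (t = 97.09):
  G = 288.1·(97.09 − 60)^(-0.07551) = 288.1·37.09^(-0.07551) = 288.1·0.76121 = 219.305.
Gain = 219.305 / 242.622 = 0.9039 → 0.904.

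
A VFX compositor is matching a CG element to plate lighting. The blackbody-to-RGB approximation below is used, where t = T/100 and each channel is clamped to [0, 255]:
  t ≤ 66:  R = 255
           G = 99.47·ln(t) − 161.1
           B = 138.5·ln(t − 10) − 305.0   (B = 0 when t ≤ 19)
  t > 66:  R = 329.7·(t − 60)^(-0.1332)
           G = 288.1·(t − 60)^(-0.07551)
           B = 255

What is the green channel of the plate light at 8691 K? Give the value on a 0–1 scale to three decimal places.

0.881

t = 8691/100 = 86.91; the t > 66 branch applies.
G = 288.1·(86.91 − 60)^(-0.07551) = 288.1·26.91^(-0.07551) = 288.1·0.77988 = 224.683.
On a 0–1 scale: 224.683/255 = 0.8811 → 0.881.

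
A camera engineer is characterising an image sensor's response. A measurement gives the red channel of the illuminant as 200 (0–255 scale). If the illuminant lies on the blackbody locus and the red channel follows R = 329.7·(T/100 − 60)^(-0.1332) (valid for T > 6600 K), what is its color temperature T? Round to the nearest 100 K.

10300 K

(t − 60)^(-0.1332) = 200/329.7 = 0.60661.
t − 60 = 0.60661^(1/-0.1332) = 0.60661^(-7.508) = 42.638, so t = 102.638.
T = 100·t = 10264 K → 10300 K to the nearest 100 K.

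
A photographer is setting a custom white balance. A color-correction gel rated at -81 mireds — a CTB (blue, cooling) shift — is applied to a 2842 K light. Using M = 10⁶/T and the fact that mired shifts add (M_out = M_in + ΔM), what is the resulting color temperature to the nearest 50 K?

M_in = 10⁶/2842 = 351.86 mireds.
M_out = 351.86 + (-81) = 270.86 mireds.
T_out = 10⁶/270.86 = 3691.9 K → 3700 K.

3700 K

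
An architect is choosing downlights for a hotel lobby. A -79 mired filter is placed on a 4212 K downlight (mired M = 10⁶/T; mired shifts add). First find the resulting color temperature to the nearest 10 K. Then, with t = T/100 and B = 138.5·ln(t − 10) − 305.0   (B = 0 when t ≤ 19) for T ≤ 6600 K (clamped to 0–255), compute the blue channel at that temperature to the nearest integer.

M_in = 10⁶/4212 = 237.42; M_out = 237.42 + (-79) = 158.42.
T_out = 10⁶/158.42 = 6312.5 K → 6310 K; t = 63.1.
B = 138.5·ln(63.1 − 10) − 305.0 = 138.5·ln 53.1 − 305.0 = 138.5·3.9722 − 305.0 = 245.147.
Rounded: 245.

245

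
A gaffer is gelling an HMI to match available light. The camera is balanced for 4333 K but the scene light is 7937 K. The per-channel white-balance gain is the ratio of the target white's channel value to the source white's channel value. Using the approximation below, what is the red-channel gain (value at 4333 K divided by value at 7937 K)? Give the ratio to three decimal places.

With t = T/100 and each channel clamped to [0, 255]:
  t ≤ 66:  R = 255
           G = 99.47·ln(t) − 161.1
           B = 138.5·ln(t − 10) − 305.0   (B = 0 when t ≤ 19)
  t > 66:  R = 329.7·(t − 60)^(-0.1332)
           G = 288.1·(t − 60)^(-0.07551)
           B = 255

1.148

At 7937 K (t = 79.37):
  R = 329.7·(79.37 − 60)^(-0.1332) = 329.7·19.37^(-0.1332) = 329.7·0.67384 = 222.164.
At 4333 K (t = 43.33):
  R = 255 by definition for t ≤ 66.
Gain = 255.000 / 222.164 = 1.1478 → 1.148.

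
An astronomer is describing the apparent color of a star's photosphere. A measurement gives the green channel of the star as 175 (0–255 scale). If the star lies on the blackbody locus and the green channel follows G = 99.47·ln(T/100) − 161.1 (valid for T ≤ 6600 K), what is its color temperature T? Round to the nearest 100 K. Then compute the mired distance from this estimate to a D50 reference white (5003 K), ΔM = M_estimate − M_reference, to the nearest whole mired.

ln t = (175 + 161.1) / 99.47 = 3.3789.
t = e^3.3789 = 29.339.
T = 100·t = 2934 K → 2900 K to the nearest 100 K.
M_estimate = 10⁶/2900 = 344.83; M_reference = 10⁶/5003 = 199.88.
ΔM = 344.83 − 199.88 = 144.95 → +145 mireds.

+145 mireds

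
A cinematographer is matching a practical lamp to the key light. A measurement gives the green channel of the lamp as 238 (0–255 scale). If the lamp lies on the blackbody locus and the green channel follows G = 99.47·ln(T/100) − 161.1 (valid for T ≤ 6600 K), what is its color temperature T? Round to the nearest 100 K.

5500 K

ln t = (238 + 161.1) / 99.47 = 4.0123.
t = e^4.0123 = 55.272.
T = 100·t = 5527 K → 5500 K to the nearest 100 K.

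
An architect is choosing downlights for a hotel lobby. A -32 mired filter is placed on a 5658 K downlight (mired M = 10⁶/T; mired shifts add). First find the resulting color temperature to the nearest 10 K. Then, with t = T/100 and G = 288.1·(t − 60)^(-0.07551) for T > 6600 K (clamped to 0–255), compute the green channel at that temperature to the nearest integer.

244

M_in = 10⁶/5658 = 176.74; M_out = 176.74 + (-32) = 144.74.
T_out = 10⁶/144.74 = 6908.9 K → 6910 K; t = 69.1.
G = 288.1·(69.1 − 60)^(-0.07551) = 288.1·9.1^(-0.07551) = 288.1·0.84641 = 243.852.
Rounded: 244.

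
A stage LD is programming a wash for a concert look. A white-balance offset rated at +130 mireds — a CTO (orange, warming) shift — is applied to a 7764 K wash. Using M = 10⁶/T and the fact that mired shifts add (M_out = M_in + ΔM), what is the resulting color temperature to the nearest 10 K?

M_in = 10⁶/7764 = 128.80 mireds.
M_out = 128.80 + (+130) = 258.80 mireds.
T_out = 10⁶/258.80 = 3864.0 K → 3860 K.

3860 K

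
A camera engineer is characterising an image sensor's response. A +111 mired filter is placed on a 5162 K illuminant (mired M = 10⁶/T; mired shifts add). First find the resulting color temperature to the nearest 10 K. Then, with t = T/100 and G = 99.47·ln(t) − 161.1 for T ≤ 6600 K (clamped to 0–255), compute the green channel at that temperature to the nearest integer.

186

M_in = 10⁶/5162 = 193.72; M_out = 193.72 + (+111) = 304.72.
T_out = 10⁶/304.72 = 3281.7 K → 3280 K; t = 32.8.
G = 99.47·ln 32.8 − 161.1 = 99.47·3.4904 − 161.1 = 186.093.
Rounded: 186.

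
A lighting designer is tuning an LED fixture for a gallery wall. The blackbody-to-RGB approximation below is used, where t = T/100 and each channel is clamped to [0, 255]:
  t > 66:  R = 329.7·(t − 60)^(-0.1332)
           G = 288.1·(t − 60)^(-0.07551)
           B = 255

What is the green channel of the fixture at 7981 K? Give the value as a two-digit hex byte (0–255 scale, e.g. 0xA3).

0xE6

t = 7981/100 = 79.81; the t > 66 branch applies.
G = 288.1·(79.81 − 60)^(-0.07551) = 288.1·19.81^(-0.07551) = 288.1·0.79813 = 229.941.
Rounded: 230; in hex, 0xE6.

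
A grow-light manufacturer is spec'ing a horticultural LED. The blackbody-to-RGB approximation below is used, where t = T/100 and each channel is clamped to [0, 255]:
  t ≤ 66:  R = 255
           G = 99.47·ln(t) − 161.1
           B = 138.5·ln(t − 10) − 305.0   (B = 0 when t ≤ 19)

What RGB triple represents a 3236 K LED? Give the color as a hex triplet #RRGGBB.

t = 3236/100 = 32.36; the t ≤ 66 branch applies.
R = 255 by definition for t ≤ 66.
G = 99.47·ln 32.36 − 161.1 = 99.47·3.4769 − 161.1 = 184.750.
B = 138.5·ln(32.36 − 10) − 305.0 = 138.5·ln 22.36 − 305.0 = 138.5·3.1073 − 305.0 = 125.357.
Rounded: (255, 185, 125).
In hex: #FFB97D.

#FFB97D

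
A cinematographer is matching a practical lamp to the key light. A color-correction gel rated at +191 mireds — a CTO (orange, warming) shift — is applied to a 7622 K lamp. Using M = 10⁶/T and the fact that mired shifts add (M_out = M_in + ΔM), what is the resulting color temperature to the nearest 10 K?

M_in = 10⁶/7622 = 131.20 mireds.
M_out = 131.20 + (+191) = 322.20 mireds.
T_out = 10⁶/322.20 = 3103.7 K → 3100 K.

3100 K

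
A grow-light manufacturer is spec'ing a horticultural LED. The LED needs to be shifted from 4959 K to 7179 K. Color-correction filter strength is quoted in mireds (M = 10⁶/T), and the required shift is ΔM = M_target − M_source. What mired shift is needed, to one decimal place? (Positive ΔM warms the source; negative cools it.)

-62.4 mireds

M_source = 10⁶/4959 = 201.654; M_target = 10⁶/7179 = 139.295.
ΔM = 139.295 − 201.654 = -62.358 → -62.4 mireds, a cooling shift.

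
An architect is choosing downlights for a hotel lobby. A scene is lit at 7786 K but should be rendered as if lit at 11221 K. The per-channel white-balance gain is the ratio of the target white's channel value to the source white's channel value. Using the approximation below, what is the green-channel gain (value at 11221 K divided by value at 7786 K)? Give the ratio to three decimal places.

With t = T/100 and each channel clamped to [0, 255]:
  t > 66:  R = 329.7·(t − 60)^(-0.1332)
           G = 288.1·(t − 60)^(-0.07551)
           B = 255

0.922

At 7786 K (t = 77.86):
  G = 288.1·(77.86 − 60)^(-0.07551) = 288.1·17.86^(-0.07551) = 288.1·0.80440 = 231.747.
At 11221 K (t = 112.21):
  G = 288.1·(112.21 − 60)^(-0.07551) = 288.1·52.21^(-0.07551) = 288.1·0.74181 = 213.715.
Gain = 213.715 / 231.747 = 0.9222 → 0.922.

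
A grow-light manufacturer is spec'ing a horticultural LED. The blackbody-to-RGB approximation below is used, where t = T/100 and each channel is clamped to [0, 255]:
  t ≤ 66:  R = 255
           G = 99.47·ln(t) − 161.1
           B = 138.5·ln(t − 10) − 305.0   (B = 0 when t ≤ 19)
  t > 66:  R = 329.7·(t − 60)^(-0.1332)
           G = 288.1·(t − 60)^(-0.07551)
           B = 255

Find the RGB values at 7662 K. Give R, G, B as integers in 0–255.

t = 7662/100 = 76.62; the t > 66 branch applies.
R = 329.7·(76.62 − 60)^(-0.1332) = 329.7·16.62^(-0.1332) = 329.7·0.68772 = 226.741.
G = 288.1·(76.62 − 60)^(-0.07551) = 288.1·16.62^(-0.07551) = 288.1·0.80878 = 233.009.
B = 255 by definition for t > 66.
Rounded: (227, 233, 255).

R=227, G=233, B=255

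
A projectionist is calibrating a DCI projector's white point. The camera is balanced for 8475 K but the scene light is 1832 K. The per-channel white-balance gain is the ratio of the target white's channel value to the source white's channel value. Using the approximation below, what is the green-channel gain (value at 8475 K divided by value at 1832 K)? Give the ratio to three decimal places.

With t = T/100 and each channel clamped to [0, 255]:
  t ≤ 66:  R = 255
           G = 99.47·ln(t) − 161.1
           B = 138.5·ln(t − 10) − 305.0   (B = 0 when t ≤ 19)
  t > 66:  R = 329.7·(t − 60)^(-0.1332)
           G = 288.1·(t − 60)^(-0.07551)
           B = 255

1.764

At 1832 K (t = 18.32):
  G = 99.47·ln 18.32 − 161.1 = 99.47·2.9080 − 161.1 = 128.158.
At 8475 K (t = 84.75):
  G = 288.1·(84.75 − 60)^(-0.07551) = 288.1·24.75^(-0.07551) = 288.1·0.78482 = 226.107.
Gain = 226.107 / 128.158 = 1.7643 → 1.764.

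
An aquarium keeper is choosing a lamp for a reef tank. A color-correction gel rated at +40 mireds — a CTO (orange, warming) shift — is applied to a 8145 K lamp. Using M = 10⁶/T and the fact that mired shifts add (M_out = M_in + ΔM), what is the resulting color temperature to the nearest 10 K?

M_in = 10⁶/8145 = 122.77 mireds.
M_out = 122.77 + (+40) = 162.77 mireds.
T_out = 10⁶/162.77 = 6143.5 K → 6140 K.

6140 K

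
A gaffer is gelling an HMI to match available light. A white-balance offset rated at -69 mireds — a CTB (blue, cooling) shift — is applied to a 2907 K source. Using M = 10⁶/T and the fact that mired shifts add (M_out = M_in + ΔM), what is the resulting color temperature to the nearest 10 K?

3640 K

M_in = 10⁶/2907 = 344.00 mireds.
M_out = 344.00 + (-69) = 275.00 mireds.
T_out = 10⁶/275.00 = 3636.4 K → 3640 K.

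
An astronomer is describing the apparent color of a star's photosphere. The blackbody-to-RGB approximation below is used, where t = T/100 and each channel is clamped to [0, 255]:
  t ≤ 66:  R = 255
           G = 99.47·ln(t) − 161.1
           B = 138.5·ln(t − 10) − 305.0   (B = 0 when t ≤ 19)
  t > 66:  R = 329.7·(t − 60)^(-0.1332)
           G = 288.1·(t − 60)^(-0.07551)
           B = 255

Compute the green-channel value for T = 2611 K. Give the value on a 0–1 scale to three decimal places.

0.641

t = 2611/100 = 26.11; the t ≤ 66 branch applies.
G = 99.47·ln 26.11 − 161.1 = 99.47·3.2623 − 161.1 = 163.403.
On a 0–1 scale: 163.403/255 = 0.6408 → 0.641.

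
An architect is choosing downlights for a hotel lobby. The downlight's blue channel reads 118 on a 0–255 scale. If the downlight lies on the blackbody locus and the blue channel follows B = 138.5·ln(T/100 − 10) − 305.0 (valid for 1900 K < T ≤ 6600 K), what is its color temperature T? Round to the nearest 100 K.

3100 K

ln(t − 10) = (118 + 305.0) / 138.5 = 3.0542.
t − 10 = e^3.0542 = 21.203, so t = 31.203.
T = 100·t = 3120 K → 3100 K to the nearest 100 K.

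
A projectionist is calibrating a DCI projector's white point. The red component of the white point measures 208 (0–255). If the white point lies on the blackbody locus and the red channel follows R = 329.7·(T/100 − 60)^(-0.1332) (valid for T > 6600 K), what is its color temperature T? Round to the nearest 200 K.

(t − 60)^(-0.1332) = 208/329.7 = 0.63088.
t − 60 = 0.63088^(1/-0.1332) = 0.63088^(-7.508) = 31.763, so t = 91.763.
T = 100·t = 9176 K → 9200 K to the nearest 200 K.

9200 K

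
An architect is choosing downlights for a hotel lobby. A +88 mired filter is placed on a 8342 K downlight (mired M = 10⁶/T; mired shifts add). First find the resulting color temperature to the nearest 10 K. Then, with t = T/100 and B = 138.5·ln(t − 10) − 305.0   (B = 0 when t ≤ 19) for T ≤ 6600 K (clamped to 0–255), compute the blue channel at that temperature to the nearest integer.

199

M_in = 10⁶/8342 = 119.88; M_out = 119.88 + (+88) = 207.88.
T_out = 10⁶/207.88 = 4810.6 K → 4810 K; t = 48.1.
B = 138.5·ln(48.1 − 10) − 305.0 = 138.5·ln 38.1 − 305.0 = 138.5·3.6402 − 305.0 = 199.170.
Rounded: 199.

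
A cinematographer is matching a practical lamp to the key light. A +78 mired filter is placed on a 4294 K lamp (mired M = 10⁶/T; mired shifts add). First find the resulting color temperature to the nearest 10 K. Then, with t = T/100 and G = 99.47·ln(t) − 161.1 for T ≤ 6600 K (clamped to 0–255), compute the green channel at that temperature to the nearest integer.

M_in = 10⁶/4294 = 232.88; M_out = 232.88 + (+78) = 310.88.
T_out = 10⁶/310.88 = 3216.6 K → 3220 K; t = 32.2.
G = 99.47·ln 32.2 − 161.1 = 99.47·3.4720 − 161.1 = 184.257.
Rounded: 184.

184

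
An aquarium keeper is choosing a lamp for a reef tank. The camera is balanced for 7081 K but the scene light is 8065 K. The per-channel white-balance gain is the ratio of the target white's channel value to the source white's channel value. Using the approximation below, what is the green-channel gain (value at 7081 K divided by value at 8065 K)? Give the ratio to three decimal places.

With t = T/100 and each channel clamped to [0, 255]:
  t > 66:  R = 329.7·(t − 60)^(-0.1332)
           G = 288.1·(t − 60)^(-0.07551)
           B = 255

1.050

At 8065 K (t = 80.65):
  G = 288.1·(80.65 − 60)^(-0.07551) = 288.1·20.65^(-0.07551) = 288.1·0.79563 = 229.221.
At 7081 K (t = 70.81):
  G = 288.1·(70.81 − 60)^(-0.07551) = 288.1·10.81^(-0.07551) = 288.1·0.83548 = 240.702.
Gain = 240.702 / 229.221 = 1.0501 → 1.050.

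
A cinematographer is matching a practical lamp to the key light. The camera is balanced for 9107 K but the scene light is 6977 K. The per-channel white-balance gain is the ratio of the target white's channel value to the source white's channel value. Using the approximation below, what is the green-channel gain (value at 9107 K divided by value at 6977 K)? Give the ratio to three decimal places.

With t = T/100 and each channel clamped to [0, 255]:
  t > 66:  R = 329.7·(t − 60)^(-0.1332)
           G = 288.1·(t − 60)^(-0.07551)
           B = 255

0.916

At 6977 K (t = 69.77):
  G = 288.1·(69.77 − 60)^(-0.07551) = 288.1·9.77^(-0.07551) = 288.1·0.84189 = 242.547.
At 9107 K (t = 91.07):
  G = 288.1·(91.07 − 60)^(-0.07551) = 288.1·31.07^(-0.07551) = 288.1·0.77146 = 222.258.
Gain = 222.258 / 242.547 = 0.9163 → 0.916.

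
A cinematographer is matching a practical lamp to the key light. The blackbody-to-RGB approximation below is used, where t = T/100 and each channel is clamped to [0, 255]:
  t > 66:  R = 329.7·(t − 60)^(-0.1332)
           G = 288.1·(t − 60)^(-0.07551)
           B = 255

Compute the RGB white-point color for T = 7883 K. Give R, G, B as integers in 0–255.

t = 7883/100 = 78.83; the t > 66 branch applies.
R = 329.7·(78.83 − 60)^(-0.1332) = 329.7·18.83^(-0.1332) = 329.7·0.67638 = 223.002.
G = 288.1·(78.83 − 60)^(-0.07551) = 288.1·18.83^(-0.07551) = 288.1·0.80119 = 230.823.
B = 255 by definition for t > 66.
Rounded: (223, 231, 255).

R=223, G=231, B=255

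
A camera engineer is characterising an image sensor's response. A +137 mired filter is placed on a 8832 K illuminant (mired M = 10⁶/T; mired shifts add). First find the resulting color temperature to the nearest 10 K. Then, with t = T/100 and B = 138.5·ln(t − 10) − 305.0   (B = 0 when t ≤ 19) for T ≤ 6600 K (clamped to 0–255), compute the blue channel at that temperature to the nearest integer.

166

M_in = 10⁶/8832 = 113.22; M_out = 113.22 + (+137) = 250.22.
T_out = 10⁶/250.22 = 3996.4 K → 4000 K; t = 40.
B = 138.5·ln(40 − 10) − 305.0 = 138.5·ln 30 − 305.0 = 138.5·3.4012 − 305.0 = 166.066.
Rounded: 166.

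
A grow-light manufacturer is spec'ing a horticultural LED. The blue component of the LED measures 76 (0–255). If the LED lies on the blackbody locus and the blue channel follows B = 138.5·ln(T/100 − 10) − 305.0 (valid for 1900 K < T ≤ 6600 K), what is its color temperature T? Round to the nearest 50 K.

ln(t − 10) = (76 + 305.0) / 138.5 = 2.7509.
t − 10 = e^2.7509 = 15.657, so t = 25.657.
T = 100·t = 2566 K → 2550 K to the nearest 50 K.

2550 K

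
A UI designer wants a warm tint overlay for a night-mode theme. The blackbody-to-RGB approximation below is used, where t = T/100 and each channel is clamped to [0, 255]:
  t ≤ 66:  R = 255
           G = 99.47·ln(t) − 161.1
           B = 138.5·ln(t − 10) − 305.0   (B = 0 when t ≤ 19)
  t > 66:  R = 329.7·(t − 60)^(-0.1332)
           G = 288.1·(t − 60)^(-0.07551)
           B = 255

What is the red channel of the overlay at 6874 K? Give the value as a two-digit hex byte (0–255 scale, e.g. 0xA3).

t = 6874/100 = 68.74; the t > 66 branch applies.
R = 329.7·(68.74 − 60)^(-0.1332) = 329.7·8.74^(-0.1332) = 329.7·0.74919 = 247.007.
Rounded: 247; in hex, 0xF7.

0xF7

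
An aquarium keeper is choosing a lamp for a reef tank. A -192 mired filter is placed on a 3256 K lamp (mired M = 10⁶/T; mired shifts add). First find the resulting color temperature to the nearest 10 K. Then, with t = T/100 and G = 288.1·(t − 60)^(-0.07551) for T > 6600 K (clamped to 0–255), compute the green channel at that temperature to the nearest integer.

225

M_in = 10⁶/3256 = 307.13; M_out = 307.13 + (-192) = 115.13.
T_out = 10⁶/115.13 = 8686.2 K → 8690 K; t = 86.9.
G = 288.1·(86.9 − 60)^(-0.07551) = 288.1·26.9^(-0.07551) = 288.1·0.77990 = 224.689.
Rounded: 225.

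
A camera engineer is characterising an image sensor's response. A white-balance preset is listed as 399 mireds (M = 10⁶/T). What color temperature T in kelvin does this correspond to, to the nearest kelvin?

2506 K

T = 10⁶ / 399 = 2506.27 K → 2506 K.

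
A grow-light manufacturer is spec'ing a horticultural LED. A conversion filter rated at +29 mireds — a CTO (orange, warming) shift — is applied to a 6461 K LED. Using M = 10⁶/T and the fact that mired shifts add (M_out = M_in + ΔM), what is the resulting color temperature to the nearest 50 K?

5450 K

M_in = 10⁶/6461 = 154.77 mireds.
M_out = 154.77 + (+29) = 183.77 mireds.
T_out = 10⁶/183.77 = 5441.4 K → 5450 K.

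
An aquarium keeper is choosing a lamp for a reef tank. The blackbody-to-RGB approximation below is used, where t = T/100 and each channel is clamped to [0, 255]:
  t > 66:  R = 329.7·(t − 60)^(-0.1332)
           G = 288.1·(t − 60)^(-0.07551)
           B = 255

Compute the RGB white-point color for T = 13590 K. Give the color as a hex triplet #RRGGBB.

t = 13590/100 = 135.9; the t > 66 branch applies.
R = 329.7·(135.9 − 60)^(-0.1332) = 329.7·75.9^(-0.1332) = 329.7·0.56176 = 185.213.
G = 288.1·(135.9 − 60)^(-0.07551) = 288.1·75.9^(-0.07551) = 288.1·0.72115 = 207.762.
B = 255 by definition for t > 66.
Rounded: (185, 208, 255).
In hex: #B9D0FF.

#B9D0FF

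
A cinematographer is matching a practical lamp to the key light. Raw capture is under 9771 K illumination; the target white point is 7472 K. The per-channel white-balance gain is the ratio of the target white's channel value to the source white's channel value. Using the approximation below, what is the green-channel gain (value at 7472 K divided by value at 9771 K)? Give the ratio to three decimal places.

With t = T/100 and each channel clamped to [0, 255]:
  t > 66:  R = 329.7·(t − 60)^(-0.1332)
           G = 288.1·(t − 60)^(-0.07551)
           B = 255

At 9771 K (t = 97.71):
  G = 288.1·(97.71 − 60)^(-0.07551) = 288.1·37.71^(-0.07551) = 288.1·0.76026 = 219.031.
At 7472 K (t = 74.72):
  G = 288.1·(74.72 − 60)^(-0.07551) = 288.1·14.72^(-0.07551) = 288.1·0.81623 = 235.155.
Gain = 235.155 / 219.031 = 1.0736 → 1.074.

1.074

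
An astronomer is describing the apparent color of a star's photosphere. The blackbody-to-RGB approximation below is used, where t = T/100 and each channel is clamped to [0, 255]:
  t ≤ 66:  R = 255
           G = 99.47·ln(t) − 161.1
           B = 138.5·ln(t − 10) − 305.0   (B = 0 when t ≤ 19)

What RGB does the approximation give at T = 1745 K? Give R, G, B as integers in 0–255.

R=255, G=123, B=0

t = 1745/100 = 17.45; the t ≤ 66 branch applies.
R = 255 by definition for t ≤ 66.
G = 99.47·ln 17.45 − 161.1 = 99.47·2.8593 − 161.1 = 123.319.
t = 17.45 ≤ 19, so B = 0.
Rounded: (255, 123, 0).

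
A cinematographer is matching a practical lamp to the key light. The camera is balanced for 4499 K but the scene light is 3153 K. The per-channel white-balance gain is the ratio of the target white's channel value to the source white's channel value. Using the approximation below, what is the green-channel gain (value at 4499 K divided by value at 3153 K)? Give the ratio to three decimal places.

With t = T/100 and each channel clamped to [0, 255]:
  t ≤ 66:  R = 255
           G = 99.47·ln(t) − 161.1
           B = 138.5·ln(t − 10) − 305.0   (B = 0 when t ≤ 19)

1.194

At 3153 K (t = 31.53):
  G = 99.47·ln 31.53 − 161.1 = 99.47·3.4509 − 161.1 = 182.165.
At 4499 K (t = 44.99):
  G = 99.47·ln 44.99 − 161.1 = 99.47·3.8064 − 161.1 = 217.527.
Gain = 217.527 / 182.165 = 1.1941 → 1.194.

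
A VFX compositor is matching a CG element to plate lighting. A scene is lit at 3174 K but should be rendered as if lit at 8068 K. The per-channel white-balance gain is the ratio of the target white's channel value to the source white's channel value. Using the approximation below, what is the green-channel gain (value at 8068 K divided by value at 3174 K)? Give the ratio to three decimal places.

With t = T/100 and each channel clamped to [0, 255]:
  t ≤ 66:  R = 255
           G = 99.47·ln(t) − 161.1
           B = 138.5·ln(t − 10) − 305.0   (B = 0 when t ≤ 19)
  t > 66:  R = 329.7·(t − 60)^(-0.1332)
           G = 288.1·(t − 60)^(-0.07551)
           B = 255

At 3174 K (t = 31.74):
  G = 99.47·ln 31.74 − 161.1 = 99.47·3.4576 − 161.1 = 182.825.
At 8068 K (t = 80.68):
  G = 288.1·(80.68 − 60)^(-0.07551) = 288.1·20.68^(-0.07551) = 288.1·0.79554 = 229.195.
Gain = 229.195 / 182.825 = 1.2536 → 1.254.

1.254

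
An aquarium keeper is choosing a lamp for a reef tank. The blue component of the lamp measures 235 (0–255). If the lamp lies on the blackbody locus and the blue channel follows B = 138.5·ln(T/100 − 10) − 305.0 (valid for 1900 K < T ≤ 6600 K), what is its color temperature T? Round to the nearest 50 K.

5950 K

ln(t − 10) = (235 + 305.0) / 138.5 = 3.8989.
t − 10 = e^3.8989 = 49.349, so t = 59.349.
T = 100·t = 5935 K → 5950 K to the nearest 50 K.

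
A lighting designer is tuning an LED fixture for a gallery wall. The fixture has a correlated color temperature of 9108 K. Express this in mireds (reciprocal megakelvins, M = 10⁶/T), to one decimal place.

M = 10⁶ / 9108 = 109.794 → 109.8 mireds.

109.8 mireds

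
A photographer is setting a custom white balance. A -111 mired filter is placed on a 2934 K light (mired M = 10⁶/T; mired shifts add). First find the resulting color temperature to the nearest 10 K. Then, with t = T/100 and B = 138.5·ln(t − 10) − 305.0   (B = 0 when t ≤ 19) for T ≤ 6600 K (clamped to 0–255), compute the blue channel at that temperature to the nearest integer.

M_in = 10⁶/2934 = 340.83; M_out = 340.83 + (-111) = 229.83.
T_out = 10⁶/229.83 = 4351.0 K → 4350 K; t = 43.5.
B = 138.5·ln(43.5 − 10) − 305.0 = 138.5·ln 33.5 − 305.0 = 138.5·3.5115 − 305.0 = 181.349.
Rounded: 181.

181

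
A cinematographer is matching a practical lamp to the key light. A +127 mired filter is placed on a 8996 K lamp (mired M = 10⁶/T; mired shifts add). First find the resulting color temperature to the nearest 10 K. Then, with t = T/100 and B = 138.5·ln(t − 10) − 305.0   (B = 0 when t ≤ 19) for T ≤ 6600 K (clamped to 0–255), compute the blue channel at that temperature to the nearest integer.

M_in = 10⁶/8996 = 111.16; M_out = 111.16 + (+127) = 238.16.
T_out = 10⁶/238.16 = 4198.8 K → 4200 K; t = 42.
B = 138.5·ln(42 − 10) − 305.0 = 138.5·ln 32 − 305.0 = 138.5·3.4657 − 305.0 = 175.004.
Rounded: 175.

175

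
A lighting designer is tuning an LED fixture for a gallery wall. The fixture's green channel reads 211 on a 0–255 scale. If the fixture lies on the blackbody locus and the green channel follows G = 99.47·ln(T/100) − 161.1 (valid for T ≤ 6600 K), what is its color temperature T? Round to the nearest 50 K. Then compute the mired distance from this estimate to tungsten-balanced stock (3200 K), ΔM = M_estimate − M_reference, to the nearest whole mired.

-74 mireds

ln t = (211 + 161.1) / 99.47 = 3.7408.
t = e^3.7408 = 42.133.
T = 100·t = 4213 K → 4200 K to the nearest 50 K.
M_estimate = 10⁶/4200 = 238.10; M_reference = 10⁶/3200 = 312.50.
ΔM = 238.10 − 312.50 = -74.40 → -74 mireds.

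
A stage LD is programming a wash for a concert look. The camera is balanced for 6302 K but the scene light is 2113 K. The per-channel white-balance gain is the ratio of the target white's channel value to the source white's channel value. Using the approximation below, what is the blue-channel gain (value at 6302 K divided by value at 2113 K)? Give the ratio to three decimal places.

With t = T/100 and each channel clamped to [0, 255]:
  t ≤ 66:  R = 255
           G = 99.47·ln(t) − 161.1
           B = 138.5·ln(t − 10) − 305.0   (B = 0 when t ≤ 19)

8.524

At 2113 K (t = 21.13):
  B = 138.5·ln(21.13 − 10) − 305.0 = 138.5·ln 11.13 − 305.0 = 138.5·2.4096 − 305.0 = 28.736.
At 6302 K (t = 63.02):
  B = 138.5·ln(63.02 − 10) − 305.0 = 138.5·ln 53.02 − 305.0 = 138.5·3.9707 − 305.0 = 244.938.
Gain = 244.938 / 28.736 = 8.5238 → 8.524.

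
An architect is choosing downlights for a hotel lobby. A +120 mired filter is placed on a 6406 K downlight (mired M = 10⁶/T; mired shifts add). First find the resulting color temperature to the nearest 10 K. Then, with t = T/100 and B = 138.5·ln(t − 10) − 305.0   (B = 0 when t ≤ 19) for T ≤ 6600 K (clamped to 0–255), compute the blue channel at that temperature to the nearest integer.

M_in = 10⁶/6406 = 156.10; M_out = 156.10 + (+120) = 276.10.
T_out = 10⁶/276.10 = 3621.8 K → 3620 K; t = 36.2.
B = 138.5·ln(36.2 − 10) − 305.0 = 138.5·ln 26.2 − 305.0 = 138.5·3.2658 − 305.0 = 147.308.
Rounded: 147.

147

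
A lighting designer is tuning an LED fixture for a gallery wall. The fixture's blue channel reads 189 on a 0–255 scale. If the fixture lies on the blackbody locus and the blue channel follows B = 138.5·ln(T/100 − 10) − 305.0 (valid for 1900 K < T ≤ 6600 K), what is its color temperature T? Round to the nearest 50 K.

4550 K

ln(t − 10) = (189 + 305.0) / 138.5 = 3.5668.
t − 10 = e^3.5668 = 35.403, so t = 45.403.
T = 100·t = 4540 K → 4550 K to the nearest 50 K.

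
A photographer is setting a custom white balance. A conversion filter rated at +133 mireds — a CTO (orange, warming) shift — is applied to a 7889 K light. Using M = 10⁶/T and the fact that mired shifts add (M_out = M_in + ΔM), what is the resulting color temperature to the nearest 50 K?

3850 K

M_in = 10⁶/7889 = 126.76 mireds.
M_out = 126.76 + (+133) = 259.76 mireds.
T_out = 10⁶/259.76 = 3849.7 K → 3850 K.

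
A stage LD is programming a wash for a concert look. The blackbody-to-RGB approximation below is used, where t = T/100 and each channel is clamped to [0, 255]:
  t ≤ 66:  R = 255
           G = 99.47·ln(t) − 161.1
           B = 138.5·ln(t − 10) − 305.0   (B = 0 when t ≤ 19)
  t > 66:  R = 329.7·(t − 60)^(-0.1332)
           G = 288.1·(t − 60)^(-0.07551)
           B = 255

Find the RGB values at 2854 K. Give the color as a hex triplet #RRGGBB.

t = 2854/100 = 28.54; the t ≤ 66 branch applies.
R = 255 by definition for t ≤ 66.
G = 99.47·ln 28.54 − 161.1 = 99.47·3.3513 − 161.1 = 172.254.
B = 138.5·ln(28.54 − 10) − 305.0 = 138.5·ln 18.54 − 305.0 = 138.5·2.9199 − 305.0 = 99.410.
Rounded: (255, 172, 99).
In hex: #FFAC63.

#FFAC63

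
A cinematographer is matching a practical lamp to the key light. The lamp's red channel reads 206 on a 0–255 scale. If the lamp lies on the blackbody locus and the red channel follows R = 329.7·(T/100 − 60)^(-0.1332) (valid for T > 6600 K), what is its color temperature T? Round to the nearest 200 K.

(t − 60)^(-0.1332) = 206/329.7 = 0.62481.
t − 60 = 0.62481^(1/-0.1332) = 0.62481^(-7.508) = 34.152, so t = 94.152.
T = 100·t = 9415 K → 9400 K to the nearest 200 K.

9400 K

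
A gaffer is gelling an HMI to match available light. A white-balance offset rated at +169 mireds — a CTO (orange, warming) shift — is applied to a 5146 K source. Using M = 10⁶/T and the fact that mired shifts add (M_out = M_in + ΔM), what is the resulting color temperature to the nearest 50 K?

2750 K

M_in = 10⁶/5146 = 194.33 mireds.
M_out = 194.33 + (+169) = 363.33 mireds.
T_out = 10⁶/363.33 = 2752.4 K → 2750 K.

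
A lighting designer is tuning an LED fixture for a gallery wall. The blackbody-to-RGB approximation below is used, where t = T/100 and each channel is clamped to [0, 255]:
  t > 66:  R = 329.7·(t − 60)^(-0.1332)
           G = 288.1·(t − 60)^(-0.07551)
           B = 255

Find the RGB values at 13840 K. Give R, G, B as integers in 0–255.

t = 13840/100 = 138.4; the t > 66 branch applies.
R = 329.7·(138.4 − 60)^(-0.1332) = 329.7·78.4^(-0.1332) = 329.7·0.55934 = 184.415.
G = 288.1·(138.4 − 60)^(-0.07551) = 288.1·78.4^(-0.07551) = 288.1·0.71938 = 207.254.
B = 255 by definition for t > 66.
Rounded: (184, 207, 255).

R=184, G=207, B=255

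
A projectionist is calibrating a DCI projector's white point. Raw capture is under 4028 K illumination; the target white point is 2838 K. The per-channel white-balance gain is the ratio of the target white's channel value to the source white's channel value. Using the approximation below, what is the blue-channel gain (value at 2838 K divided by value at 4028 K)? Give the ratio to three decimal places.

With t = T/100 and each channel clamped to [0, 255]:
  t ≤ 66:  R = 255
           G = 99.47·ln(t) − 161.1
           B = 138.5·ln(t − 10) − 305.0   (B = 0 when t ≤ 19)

At 4028 K (t = 40.28):
  B = 138.5·ln(40.28 − 10) − 305.0 = 138.5·ln 30.28 − 305.0 = 138.5·3.4105 − 305.0 = 167.353.
At 2838 K (t = 28.38):
  B = 138.5·ln(28.38 − 10) − 305.0 = 138.5·ln 18.38 − 305.0 = 138.5·2.9113 − 305.0 = 98.210.
Gain = 98.210 / 167.353 = 0.5868 → 0.587.

0.587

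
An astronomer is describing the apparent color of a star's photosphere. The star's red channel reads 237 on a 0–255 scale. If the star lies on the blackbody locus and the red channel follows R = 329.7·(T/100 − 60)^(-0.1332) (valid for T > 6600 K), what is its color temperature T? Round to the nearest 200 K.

(t − 60)^(-0.1332) = 237/329.7 = 0.71884.
t − 60 = 0.71884^(1/-0.1332) = 0.71884^(-7.508) = 11.922, so t = 71.922.
T = 100·t = 7192 K → 7200 K to the nearest 200 K.

7200 K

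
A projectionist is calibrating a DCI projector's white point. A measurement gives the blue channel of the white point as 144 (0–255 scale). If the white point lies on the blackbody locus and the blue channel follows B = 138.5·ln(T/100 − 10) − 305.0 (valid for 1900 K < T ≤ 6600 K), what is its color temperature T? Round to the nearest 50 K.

ln(t − 10) = (144 + 305.0) / 138.5 = 3.2419.
t − 10 = e^3.2419 = 25.582, so t = 35.582.
T = 100·t = 3558 K → 3550 K to the nearest 50 K.

3550 K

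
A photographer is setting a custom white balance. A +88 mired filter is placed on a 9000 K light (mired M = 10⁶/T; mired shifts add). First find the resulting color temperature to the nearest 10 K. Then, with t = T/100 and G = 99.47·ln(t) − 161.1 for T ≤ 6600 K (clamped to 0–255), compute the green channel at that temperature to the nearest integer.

M_in = 10⁶/9000 = 111.11; M_out = 111.11 + (+88) = 199.11.
T_out = 10⁶/199.11 = 5022.3 K → 5020 K; t = 50.2.
G = 99.47·ln 50.2 − 161.1 = 99.47·3.9160 − 161.1 = 228.426.
Rounded: 228.

228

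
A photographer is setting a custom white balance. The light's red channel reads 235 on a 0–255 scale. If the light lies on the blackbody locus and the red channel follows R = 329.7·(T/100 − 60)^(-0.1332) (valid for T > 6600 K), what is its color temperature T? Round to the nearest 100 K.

7300 K

(t − 60)^(-0.1332) = 235/329.7 = 0.71277.
t − 60 = 0.71277^(1/-0.1332) = 0.71277^(-7.508) = 12.705, so t = 72.705.
T = 100·t = 7271 K → 7300 K to the nearest 100 K.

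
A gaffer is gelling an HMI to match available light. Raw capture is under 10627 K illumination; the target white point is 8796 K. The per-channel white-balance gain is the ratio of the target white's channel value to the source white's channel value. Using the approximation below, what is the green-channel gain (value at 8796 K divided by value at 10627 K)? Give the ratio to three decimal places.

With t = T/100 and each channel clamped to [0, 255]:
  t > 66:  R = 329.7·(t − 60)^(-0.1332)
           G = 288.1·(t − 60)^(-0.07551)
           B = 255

1.039

At 10627 K (t = 106.27):
  G = 288.1·(106.27 − 60)^(-0.07551) = 288.1·46.27^(-0.07551) = 288.1·0.74861 = 215.673.
At 8796 K (t = 87.96):
  G = 288.1·(87.96 − 60)^(-0.07551) = 288.1·27.96^(-0.07551) = 288.1·0.77763 = 224.035.
Gain = 224.035 / 215.673 = 1.0388 → 1.039.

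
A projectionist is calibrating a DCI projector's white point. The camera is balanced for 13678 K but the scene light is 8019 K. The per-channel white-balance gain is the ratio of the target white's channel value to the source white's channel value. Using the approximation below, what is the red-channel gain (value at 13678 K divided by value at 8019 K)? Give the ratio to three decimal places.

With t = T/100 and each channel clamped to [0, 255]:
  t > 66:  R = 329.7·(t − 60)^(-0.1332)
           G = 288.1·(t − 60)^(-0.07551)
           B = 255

At 8019 K (t = 80.19):
  R = 329.7·(80.19 − 60)^(-0.1332) = 329.7·20.19^(-0.1332) = 329.7·0.67013 = 220.940.
At 13678 K (t = 136.78):
  R = 329.7·(136.78 − 60)^(-0.1332) = 329.7·76.78^(-0.1332) = 329.7·0.56090 = 184.929.
Gain = 184.929 / 220.940 = 0.8370 → 0.837.

0.837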